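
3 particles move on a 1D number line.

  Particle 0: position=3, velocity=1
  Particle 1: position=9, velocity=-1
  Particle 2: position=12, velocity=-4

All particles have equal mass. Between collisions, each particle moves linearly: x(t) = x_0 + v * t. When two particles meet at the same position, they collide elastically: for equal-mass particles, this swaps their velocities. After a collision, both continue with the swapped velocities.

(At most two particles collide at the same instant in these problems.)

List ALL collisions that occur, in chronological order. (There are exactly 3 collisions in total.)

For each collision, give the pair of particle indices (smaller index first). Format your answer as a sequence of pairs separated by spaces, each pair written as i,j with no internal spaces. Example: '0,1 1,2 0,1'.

Collision at t=1: particles 1 and 2 swap velocities; positions: p0=4 p1=8 p2=8; velocities now: v0=1 v1=-4 v2=-1
Collision at t=9/5: particles 0 and 1 swap velocities; positions: p0=24/5 p1=24/5 p2=36/5; velocities now: v0=-4 v1=1 v2=-1
Collision at t=3: particles 1 and 2 swap velocities; positions: p0=0 p1=6 p2=6; velocities now: v0=-4 v1=-1 v2=1

Answer: 1,2 0,1 1,2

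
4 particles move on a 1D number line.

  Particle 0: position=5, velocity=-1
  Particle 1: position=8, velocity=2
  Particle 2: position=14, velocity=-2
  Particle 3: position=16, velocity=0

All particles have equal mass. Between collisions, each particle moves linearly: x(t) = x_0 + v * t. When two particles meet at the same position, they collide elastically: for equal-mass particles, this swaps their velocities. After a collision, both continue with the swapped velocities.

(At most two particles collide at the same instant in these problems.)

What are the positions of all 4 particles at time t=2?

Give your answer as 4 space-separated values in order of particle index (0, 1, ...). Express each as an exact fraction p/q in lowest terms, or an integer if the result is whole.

Answer: 3 10 12 16

Derivation:
Collision at t=3/2: particles 1 and 2 swap velocities; positions: p0=7/2 p1=11 p2=11 p3=16; velocities now: v0=-1 v1=-2 v2=2 v3=0
Advance to t=2 (no further collisions before then); velocities: v0=-1 v1=-2 v2=2 v3=0; positions = 3 10 12 16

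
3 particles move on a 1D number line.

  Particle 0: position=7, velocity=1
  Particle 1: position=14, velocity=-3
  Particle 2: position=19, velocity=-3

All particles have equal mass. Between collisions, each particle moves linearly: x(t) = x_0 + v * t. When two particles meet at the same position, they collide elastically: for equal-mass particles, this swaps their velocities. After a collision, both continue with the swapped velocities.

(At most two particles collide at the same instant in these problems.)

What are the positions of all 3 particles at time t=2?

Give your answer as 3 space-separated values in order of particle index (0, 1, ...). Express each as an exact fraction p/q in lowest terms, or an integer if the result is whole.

Collision at t=7/4: particles 0 and 1 swap velocities; positions: p0=35/4 p1=35/4 p2=55/4; velocities now: v0=-3 v1=1 v2=-3
Advance to t=2 (no further collisions before then); velocities: v0=-3 v1=1 v2=-3; positions = 8 9 13

Answer: 8 9 13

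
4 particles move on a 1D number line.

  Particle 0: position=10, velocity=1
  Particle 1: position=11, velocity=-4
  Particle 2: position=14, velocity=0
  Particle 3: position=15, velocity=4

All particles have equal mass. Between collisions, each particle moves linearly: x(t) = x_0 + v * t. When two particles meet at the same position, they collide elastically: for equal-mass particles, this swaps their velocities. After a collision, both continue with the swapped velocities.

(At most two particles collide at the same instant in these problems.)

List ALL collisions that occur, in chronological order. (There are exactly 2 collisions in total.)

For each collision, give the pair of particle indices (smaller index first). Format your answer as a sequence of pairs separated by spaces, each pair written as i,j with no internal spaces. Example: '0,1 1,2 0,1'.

Answer: 0,1 1,2

Derivation:
Collision at t=1/5: particles 0 and 1 swap velocities; positions: p0=51/5 p1=51/5 p2=14 p3=79/5; velocities now: v0=-4 v1=1 v2=0 v3=4
Collision at t=4: particles 1 and 2 swap velocities; positions: p0=-5 p1=14 p2=14 p3=31; velocities now: v0=-4 v1=0 v2=1 v3=4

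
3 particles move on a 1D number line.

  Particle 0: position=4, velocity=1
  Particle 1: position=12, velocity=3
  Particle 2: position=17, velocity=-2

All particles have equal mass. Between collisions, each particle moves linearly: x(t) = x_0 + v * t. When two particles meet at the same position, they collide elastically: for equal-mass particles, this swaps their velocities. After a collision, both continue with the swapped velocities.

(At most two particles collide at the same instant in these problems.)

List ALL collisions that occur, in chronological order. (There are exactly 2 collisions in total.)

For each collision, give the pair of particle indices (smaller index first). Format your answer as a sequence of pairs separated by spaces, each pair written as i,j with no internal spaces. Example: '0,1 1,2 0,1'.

Collision at t=1: particles 1 and 2 swap velocities; positions: p0=5 p1=15 p2=15; velocities now: v0=1 v1=-2 v2=3
Collision at t=13/3: particles 0 and 1 swap velocities; positions: p0=25/3 p1=25/3 p2=25; velocities now: v0=-2 v1=1 v2=3

Answer: 1,2 0,1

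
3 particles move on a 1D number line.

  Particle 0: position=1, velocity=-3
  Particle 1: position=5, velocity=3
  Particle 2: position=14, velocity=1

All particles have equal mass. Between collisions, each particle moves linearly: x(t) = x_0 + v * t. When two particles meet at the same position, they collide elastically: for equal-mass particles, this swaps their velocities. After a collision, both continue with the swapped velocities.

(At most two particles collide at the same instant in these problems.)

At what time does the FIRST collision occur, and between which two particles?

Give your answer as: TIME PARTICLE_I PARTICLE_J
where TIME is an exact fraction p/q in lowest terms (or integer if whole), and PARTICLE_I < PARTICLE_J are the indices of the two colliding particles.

Pair (0,1): pos 1,5 vel -3,3 -> not approaching (rel speed -6 <= 0)
Pair (1,2): pos 5,14 vel 3,1 -> gap=9, closing at 2/unit, collide at t=9/2
Earliest collision: t=9/2 between 1 and 2

Answer: 9/2 1 2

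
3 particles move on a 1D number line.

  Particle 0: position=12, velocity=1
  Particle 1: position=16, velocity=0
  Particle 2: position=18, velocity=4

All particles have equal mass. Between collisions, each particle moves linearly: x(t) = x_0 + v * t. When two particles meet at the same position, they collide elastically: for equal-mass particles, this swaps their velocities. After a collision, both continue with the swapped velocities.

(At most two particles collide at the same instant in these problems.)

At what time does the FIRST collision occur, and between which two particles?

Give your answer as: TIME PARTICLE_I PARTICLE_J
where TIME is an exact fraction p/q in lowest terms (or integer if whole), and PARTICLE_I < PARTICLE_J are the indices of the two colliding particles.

Pair (0,1): pos 12,16 vel 1,0 -> gap=4, closing at 1/unit, collide at t=4
Pair (1,2): pos 16,18 vel 0,4 -> not approaching (rel speed -4 <= 0)
Earliest collision: t=4 between 0 and 1

Answer: 4 0 1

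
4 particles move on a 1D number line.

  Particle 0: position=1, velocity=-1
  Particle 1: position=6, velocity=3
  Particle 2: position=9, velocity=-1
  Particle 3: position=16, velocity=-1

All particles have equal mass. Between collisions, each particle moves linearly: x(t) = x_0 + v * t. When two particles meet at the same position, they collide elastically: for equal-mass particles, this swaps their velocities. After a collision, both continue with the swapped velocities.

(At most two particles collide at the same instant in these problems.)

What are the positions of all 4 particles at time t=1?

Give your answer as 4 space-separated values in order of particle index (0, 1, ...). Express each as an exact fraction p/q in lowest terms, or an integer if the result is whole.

Collision at t=3/4: particles 1 and 2 swap velocities; positions: p0=1/4 p1=33/4 p2=33/4 p3=61/4; velocities now: v0=-1 v1=-1 v2=3 v3=-1
Advance to t=1 (no further collisions before then); velocities: v0=-1 v1=-1 v2=3 v3=-1; positions = 0 8 9 15

Answer: 0 8 9 15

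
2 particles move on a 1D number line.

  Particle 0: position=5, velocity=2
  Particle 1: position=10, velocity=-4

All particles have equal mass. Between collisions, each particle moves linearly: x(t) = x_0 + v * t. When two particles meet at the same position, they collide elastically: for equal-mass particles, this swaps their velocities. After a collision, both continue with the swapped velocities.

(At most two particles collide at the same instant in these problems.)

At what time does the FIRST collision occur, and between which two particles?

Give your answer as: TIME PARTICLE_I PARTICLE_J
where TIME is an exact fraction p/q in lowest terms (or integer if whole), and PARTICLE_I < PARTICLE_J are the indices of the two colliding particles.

Pair (0,1): pos 5,10 vel 2,-4 -> gap=5, closing at 6/unit, collide at t=5/6
Earliest collision: t=5/6 between 0 and 1

Answer: 5/6 0 1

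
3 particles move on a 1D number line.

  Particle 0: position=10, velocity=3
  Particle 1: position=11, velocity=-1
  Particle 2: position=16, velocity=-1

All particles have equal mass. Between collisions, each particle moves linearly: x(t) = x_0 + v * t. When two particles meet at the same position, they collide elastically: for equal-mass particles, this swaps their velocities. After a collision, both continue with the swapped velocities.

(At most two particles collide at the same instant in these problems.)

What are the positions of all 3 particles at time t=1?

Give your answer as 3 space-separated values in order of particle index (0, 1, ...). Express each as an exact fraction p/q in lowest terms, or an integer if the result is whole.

Answer: 10 13 15

Derivation:
Collision at t=1/4: particles 0 and 1 swap velocities; positions: p0=43/4 p1=43/4 p2=63/4; velocities now: v0=-1 v1=3 v2=-1
Advance to t=1 (no further collisions before then); velocities: v0=-1 v1=3 v2=-1; positions = 10 13 15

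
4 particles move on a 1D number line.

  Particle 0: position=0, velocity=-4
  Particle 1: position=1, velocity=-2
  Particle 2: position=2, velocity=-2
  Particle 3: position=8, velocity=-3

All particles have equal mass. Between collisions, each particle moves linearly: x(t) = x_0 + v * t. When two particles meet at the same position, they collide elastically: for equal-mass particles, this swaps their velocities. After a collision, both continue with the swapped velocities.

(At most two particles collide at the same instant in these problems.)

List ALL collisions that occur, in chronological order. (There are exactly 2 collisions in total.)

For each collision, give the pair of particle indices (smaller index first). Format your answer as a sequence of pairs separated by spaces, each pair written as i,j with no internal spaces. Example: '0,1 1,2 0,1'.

Answer: 2,3 1,2

Derivation:
Collision at t=6: particles 2 and 3 swap velocities; positions: p0=-24 p1=-11 p2=-10 p3=-10; velocities now: v0=-4 v1=-2 v2=-3 v3=-2
Collision at t=7: particles 1 and 2 swap velocities; positions: p0=-28 p1=-13 p2=-13 p3=-12; velocities now: v0=-4 v1=-3 v2=-2 v3=-2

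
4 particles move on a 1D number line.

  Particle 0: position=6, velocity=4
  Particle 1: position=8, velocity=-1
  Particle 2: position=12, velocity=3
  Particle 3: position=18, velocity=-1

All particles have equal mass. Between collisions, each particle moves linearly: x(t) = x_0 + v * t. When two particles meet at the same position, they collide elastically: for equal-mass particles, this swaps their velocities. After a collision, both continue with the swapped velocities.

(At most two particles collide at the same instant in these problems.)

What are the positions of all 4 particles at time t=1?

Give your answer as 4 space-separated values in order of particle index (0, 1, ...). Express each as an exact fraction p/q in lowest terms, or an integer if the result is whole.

Answer: 7 10 15 17

Derivation:
Collision at t=2/5: particles 0 and 1 swap velocities; positions: p0=38/5 p1=38/5 p2=66/5 p3=88/5; velocities now: v0=-1 v1=4 v2=3 v3=-1
Advance to t=1 (no further collisions before then); velocities: v0=-1 v1=4 v2=3 v3=-1; positions = 7 10 15 17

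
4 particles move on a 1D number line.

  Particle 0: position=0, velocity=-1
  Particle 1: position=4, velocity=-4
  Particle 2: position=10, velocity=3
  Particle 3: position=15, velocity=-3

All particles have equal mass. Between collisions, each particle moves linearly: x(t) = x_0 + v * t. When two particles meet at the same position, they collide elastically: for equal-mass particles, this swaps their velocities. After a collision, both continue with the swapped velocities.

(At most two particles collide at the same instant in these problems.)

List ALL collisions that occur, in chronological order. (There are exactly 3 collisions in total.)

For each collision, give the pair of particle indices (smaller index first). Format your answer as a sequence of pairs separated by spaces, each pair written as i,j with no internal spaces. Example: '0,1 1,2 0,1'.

Answer: 2,3 0,1 1,2

Derivation:
Collision at t=5/6: particles 2 and 3 swap velocities; positions: p0=-5/6 p1=2/3 p2=25/2 p3=25/2; velocities now: v0=-1 v1=-4 v2=-3 v3=3
Collision at t=4/3: particles 0 and 1 swap velocities; positions: p0=-4/3 p1=-4/3 p2=11 p3=14; velocities now: v0=-4 v1=-1 v2=-3 v3=3
Collision at t=15/2: particles 1 and 2 swap velocities; positions: p0=-26 p1=-15/2 p2=-15/2 p3=65/2; velocities now: v0=-4 v1=-3 v2=-1 v3=3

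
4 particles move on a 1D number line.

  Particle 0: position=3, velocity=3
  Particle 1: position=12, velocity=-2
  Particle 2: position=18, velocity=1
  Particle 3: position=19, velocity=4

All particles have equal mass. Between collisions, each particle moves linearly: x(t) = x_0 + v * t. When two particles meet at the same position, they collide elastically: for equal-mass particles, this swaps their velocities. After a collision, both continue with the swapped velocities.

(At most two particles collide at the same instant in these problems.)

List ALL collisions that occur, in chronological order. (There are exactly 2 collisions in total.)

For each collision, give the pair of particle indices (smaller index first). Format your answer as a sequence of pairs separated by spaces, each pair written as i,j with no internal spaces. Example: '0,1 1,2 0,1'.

Answer: 0,1 1,2

Derivation:
Collision at t=9/5: particles 0 and 1 swap velocities; positions: p0=42/5 p1=42/5 p2=99/5 p3=131/5; velocities now: v0=-2 v1=3 v2=1 v3=4
Collision at t=15/2: particles 1 and 2 swap velocities; positions: p0=-3 p1=51/2 p2=51/2 p3=49; velocities now: v0=-2 v1=1 v2=3 v3=4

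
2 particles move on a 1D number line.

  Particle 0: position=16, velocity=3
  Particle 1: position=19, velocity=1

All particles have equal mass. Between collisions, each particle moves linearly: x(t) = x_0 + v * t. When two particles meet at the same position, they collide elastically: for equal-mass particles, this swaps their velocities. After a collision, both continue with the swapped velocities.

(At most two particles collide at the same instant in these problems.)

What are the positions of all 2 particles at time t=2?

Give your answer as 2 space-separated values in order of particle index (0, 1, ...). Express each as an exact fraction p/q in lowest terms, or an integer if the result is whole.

Collision at t=3/2: particles 0 and 1 swap velocities; positions: p0=41/2 p1=41/2; velocities now: v0=1 v1=3
Advance to t=2 (no further collisions before then); velocities: v0=1 v1=3; positions = 21 22

Answer: 21 22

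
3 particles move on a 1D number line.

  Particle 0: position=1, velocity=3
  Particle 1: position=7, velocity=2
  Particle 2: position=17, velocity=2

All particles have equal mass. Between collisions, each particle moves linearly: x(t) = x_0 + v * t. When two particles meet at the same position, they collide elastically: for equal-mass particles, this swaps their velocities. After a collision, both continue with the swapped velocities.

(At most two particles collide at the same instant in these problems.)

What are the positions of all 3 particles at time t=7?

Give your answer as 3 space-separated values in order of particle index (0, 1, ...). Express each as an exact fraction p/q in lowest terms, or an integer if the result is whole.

Answer: 21 22 31

Derivation:
Collision at t=6: particles 0 and 1 swap velocities; positions: p0=19 p1=19 p2=29; velocities now: v0=2 v1=3 v2=2
Advance to t=7 (no further collisions before then); velocities: v0=2 v1=3 v2=2; positions = 21 22 31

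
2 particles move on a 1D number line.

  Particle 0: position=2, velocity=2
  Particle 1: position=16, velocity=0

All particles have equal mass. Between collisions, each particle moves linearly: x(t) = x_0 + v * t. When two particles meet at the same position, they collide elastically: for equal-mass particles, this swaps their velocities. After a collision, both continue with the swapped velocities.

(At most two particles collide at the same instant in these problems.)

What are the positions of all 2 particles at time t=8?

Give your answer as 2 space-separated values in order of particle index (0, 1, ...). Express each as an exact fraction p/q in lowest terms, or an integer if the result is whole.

Answer: 16 18

Derivation:
Collision at t=7: particles 0 and 1 swap velocities; positions: p0=16 p1=16; velocities now: v0=0 v1=2
Advance to t=8 (no further collisions before then); velocities: v0=0 v1=2; positions = 16 18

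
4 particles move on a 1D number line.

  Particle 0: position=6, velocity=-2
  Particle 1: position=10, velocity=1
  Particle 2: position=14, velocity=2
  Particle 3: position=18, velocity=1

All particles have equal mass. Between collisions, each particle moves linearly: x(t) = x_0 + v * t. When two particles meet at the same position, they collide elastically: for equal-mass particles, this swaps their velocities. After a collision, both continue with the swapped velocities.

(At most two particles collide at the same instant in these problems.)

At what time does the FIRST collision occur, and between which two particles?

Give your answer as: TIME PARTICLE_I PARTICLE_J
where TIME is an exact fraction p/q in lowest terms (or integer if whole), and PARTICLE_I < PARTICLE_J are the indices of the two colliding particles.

Pair (0,1): pos 6,10 vel -2,1 -> not approaching (rel speed -3 <= 0)
Pair (1,2): pos 10,14 vel 1,2 -> not approaching (rel speed -1 <= 0)
Pair (2,3): pos 14,18 vel 2,1 -> gap=4, closing at 1/unit, collide at t=4
Earliest collision: t=4 between 2 and 3

Answer: 4 2 3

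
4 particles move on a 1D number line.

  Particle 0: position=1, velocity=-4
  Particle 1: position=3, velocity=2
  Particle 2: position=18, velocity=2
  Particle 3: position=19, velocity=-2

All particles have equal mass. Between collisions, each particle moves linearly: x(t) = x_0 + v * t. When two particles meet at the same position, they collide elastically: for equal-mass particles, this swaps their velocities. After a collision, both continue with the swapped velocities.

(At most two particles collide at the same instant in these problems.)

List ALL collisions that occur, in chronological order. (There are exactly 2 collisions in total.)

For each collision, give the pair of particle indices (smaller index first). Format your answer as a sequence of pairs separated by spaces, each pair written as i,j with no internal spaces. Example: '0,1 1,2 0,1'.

Answer: 2,3 1,2

Derivation:
Collision at t=1/4: particles 2 and 3 swap velocities; positions: p0=0 p1=7/2 p2=37/2 p3=37/2; velocities now: v0=-4 v1=2 v2=-2 v3=2
Collision at t=4: particles 1 and 2 swap velocities; positions: p0=-15 p1=11 p2=11 p3=26; velocities now: v0=-4 v1=-2 v2=2 v3=2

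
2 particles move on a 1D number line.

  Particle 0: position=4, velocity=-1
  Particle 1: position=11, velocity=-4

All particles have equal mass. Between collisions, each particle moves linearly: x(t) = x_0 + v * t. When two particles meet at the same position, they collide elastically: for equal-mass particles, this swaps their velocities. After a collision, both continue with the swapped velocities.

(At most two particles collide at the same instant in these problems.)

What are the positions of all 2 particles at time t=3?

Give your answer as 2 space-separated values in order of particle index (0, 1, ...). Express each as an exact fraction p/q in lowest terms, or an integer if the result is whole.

Collision at t=7/3: particles 0 and 1 swap velocities; positions: p0=5/3 p1=5/3; velocities now: v0=-4 v1=-1
Advance to t=3 (no further collisions before then); velocities: v0=-4 v1=-1; positions = -1 1

Answer: -1 1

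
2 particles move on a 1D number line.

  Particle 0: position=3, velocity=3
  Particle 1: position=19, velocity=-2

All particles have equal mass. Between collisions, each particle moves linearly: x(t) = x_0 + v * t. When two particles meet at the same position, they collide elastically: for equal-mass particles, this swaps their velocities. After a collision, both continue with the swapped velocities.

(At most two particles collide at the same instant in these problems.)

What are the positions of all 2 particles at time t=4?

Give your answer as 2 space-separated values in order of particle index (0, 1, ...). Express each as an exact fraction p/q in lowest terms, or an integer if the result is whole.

Collision at t=16/5: particles 0 and 1 swap velocities; positions: p0=63/5 p1=63/5; velocities now: v0=-2 v1=3
Advance to t=4 (no further collisions before then); velocities: v0=-2 v1=3; positions = 11 15

Answer: 11 15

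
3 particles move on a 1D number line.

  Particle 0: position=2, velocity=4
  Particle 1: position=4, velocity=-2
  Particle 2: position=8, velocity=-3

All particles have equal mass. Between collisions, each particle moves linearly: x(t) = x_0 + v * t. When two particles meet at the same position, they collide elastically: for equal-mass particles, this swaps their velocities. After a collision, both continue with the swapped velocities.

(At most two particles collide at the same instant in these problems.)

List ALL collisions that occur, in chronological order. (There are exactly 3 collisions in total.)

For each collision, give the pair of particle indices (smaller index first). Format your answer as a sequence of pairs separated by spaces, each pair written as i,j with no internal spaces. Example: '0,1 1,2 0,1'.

Answer: 0,1 1,2 0,1

Derivation:
Collision at t=1/3: particles 0 and 1 swap velocities; positions: p0=10/3 p1=10/3 p2=7; velocities now: v0=-2 v1=4 v2=-3
Collision at t=6/7: particles 1 and 2 swap velocities; positions: p0=16/7 p1=38/7 p2=38/7; velocities now: v0=-2 v1=-3 v2=4
Collision at t=4: particles 0 and 1 swap velocities; positions: p0=-4 p1=-4 p2=18; velocities now: v0=-3 v1=-2 v2=4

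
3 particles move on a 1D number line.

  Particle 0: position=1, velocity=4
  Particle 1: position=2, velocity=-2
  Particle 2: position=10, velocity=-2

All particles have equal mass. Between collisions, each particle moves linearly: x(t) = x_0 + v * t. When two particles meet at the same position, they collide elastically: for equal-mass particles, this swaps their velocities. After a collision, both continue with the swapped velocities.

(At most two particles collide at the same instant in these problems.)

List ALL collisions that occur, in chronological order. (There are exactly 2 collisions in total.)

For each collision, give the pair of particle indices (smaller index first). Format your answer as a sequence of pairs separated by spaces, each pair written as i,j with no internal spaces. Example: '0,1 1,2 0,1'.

Collision at t=1/6: particles 0 and 1 swap velocities; positions: p0=5/3 p1=5/3 p2=29/3; velocities now: v0=-2 v1=4 v2=-2
Collision at t=3/2: particles 1 and 2 swap velocities; positions: p0=-1 p1=7 p2=7; velocities now: v0=-2 v1=-2 v2=4

Answer: 0,1 1,2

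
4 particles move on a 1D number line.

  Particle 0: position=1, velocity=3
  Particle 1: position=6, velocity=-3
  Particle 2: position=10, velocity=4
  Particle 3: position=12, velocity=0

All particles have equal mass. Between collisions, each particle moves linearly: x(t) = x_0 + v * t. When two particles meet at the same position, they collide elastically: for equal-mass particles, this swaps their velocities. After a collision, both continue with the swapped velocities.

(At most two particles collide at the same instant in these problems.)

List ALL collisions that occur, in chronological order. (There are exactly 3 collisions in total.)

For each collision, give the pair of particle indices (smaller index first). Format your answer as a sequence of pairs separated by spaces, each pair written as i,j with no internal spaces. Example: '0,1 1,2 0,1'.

Answer: 2,3 0,1 1,2

Derivation:
Collision at t=1/2: particles 2 and 3 swap velocities; positions: p0=5/2 p1=9/2 p2=12 p3=12; velocities now: v0=3 v1=-3 v2=0 v3=4
Collision at t=5/6: particles 0 and 1 swap velocities; positions: p0=7/2 p1=7/2 p2=12 p3=40/3; velocities now: v0=-3 v1=3 v2=0 v3=4
Collision at t=11/3: particles 1 and 2 swap velocities; positions: p0=-5 p1=12 p2=12 p3=74/3; velocities now: v0=-3 v1=0 v2=3 v3=4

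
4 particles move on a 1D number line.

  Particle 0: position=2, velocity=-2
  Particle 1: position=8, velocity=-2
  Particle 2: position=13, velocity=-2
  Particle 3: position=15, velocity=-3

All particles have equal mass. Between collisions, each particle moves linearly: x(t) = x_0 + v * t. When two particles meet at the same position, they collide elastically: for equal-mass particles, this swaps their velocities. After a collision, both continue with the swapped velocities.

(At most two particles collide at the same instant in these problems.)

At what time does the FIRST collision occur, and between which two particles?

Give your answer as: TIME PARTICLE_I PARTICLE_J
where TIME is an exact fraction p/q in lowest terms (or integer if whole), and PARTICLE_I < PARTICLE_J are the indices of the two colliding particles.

Answer: 2 2 3

Derivation:
Pair (0,1): pos 2,8 vel -2,-2 -> not approaching (rel speed 0 <= 0)
Pair (1,2): pos 8,13 vel -2,-2 -> not approaching (rel speed 0 <= 0)
Pair (2,3): pos 13,15 vel -2,-3 -> gap=2, closing at 1/unit, collide at t=2
Earliest collision: t=2 between 2 and 3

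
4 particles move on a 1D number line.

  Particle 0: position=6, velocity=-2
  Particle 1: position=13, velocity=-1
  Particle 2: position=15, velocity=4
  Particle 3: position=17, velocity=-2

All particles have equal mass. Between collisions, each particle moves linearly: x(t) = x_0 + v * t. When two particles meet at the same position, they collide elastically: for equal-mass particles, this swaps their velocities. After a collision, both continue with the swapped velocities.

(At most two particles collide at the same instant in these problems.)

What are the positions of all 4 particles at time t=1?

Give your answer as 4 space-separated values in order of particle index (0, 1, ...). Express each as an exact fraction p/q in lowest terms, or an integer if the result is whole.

Answer: 4 12 15 19

Derivation:
Collision at t=1/3: particles 2 and 3 swap velocities; positions: p0=16/3 p1=38/3 p2=49/3 p3=49/3; velocities now: v0=-2 v1=-1 v2=-2 v3=4
Advance to t=1 (no further collisions before then); velocities: v0=-2 v1=-1 v2=-2 v3=4; positions = 4 12 15 19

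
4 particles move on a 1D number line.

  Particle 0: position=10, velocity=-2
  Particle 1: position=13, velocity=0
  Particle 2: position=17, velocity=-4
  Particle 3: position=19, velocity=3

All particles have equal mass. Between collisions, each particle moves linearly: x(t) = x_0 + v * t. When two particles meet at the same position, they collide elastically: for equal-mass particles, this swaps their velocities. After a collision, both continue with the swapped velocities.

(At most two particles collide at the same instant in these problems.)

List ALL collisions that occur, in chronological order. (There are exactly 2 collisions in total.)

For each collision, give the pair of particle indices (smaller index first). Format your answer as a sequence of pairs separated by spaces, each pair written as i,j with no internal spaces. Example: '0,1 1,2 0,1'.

Answer: 1,2 0,1

Derivation:
Collision at t=1: particles 1 and 2 swap velocities; positions: p0=8 p1=13 p2=13 p3=22; velocities now: v0=-2 v1=-4 v2=0 v3=3
Collision at t=7/2: particles 0 and 1 swap velocities; positions: p0=3 p1=3 p2=13 p3=59/2; velocities now: v0=-4 v1=-2 v2=0 v3=3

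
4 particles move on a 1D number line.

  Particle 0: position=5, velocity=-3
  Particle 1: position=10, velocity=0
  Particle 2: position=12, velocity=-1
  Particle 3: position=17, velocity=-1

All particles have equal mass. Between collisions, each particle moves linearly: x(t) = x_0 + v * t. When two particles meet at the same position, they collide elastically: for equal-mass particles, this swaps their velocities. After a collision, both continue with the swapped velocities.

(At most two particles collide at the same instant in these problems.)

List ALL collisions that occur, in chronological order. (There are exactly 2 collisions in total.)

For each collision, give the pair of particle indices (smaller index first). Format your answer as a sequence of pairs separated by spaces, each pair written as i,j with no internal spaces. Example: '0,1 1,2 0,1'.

Answer: 1,2 2,3

Derivation:
Collision at t=2: particles 1 and 2 swap velocities; positions: p0=-1 p1=10 p2=10 p3=15; velocities now: v0=-3 v1=-1 v2=0 v3=-1
Collision at t=7: particles 2 and 3 swap velocities; positions: p0=-16 p1=5 p2=10 p3=10; velocities now: v0=-3 v1=-1 v2=-1 v3=0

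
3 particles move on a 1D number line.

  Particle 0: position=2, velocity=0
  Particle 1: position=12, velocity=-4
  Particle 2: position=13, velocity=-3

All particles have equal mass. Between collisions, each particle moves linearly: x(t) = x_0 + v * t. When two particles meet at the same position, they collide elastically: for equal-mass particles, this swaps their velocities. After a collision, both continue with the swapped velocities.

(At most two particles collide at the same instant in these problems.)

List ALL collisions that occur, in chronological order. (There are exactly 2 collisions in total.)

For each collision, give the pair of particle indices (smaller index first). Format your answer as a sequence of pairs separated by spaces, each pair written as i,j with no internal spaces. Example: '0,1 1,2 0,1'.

Answer: 0,1 1,2

Derivation:
Collision at t=5/2: particles 0 and 1 swap velocities; positions: p0=2 p1=2 p2=11/2; velocities now: v0=-4 v1=0 v2=-3
Collision at t=11/3: particles 1 and 2 swap velocities; positions: p0=-8/3 p1=2 p2=2; velocities now: v0=-4 v1=-3 v2=0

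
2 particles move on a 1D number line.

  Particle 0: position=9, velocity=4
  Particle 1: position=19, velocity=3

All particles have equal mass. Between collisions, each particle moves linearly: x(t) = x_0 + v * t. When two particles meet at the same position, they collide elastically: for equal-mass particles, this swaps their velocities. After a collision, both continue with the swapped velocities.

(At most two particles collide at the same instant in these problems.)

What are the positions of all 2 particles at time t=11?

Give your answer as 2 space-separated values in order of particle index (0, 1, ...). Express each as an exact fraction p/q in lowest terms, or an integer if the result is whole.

Collision at t=10: particles 0 and 1 swap velocities; positions: p0=49 p1=49; velocities now: v0=3 v1=4
Advance to t=11 (no further collisions before then); velocities: v0=3 v1=4; positions = 52 53

Answer: 52 53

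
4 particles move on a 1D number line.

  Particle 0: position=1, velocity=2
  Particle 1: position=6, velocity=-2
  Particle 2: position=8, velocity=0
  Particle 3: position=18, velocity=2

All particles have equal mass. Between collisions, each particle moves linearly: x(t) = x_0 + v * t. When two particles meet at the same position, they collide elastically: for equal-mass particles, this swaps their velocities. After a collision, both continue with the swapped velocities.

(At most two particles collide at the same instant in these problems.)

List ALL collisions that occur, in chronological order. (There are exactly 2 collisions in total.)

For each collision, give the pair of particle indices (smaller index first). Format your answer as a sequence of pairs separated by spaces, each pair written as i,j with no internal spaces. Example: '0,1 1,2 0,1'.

Collision at t=5/4: particles 0 and 1 swap velocities; positions: p0=7/2 p1=7/2 p2=8 p3=41/2; velocities now: v0=-2 v1=2 v2=0 v3=2
Collision at t=7/2: particles 1 and 2 swap velocities; positions: p0=-1 p1=8 p2=8 p3=25; velocities now: v0=-2 v1=0 v2=2 v3=2

Answer: 0,1 1,2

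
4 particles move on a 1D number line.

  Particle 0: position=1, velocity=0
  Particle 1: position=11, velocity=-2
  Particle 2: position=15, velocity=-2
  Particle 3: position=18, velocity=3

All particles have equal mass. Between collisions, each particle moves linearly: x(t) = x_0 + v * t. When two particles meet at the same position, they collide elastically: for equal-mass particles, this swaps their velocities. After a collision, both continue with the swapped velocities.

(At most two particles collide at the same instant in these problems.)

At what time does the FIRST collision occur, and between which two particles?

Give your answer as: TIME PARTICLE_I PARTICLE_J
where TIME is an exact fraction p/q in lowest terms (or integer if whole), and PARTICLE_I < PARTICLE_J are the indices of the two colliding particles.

Pair (0,1): pos 1,11 vel 0,-2 -> gap=10, closing at 2/unit, collide at t=5
Pair (1,2): pos 11,15 vel -2,-2 -> not approaching (rel speed 0 <= 0)
Pair (2,3): pos 15,18 vel -2,3 -> not approaching (rel speed -5 <= 0)
Earliest collision: t=5 between 0 and 1

Answer: 5 0 1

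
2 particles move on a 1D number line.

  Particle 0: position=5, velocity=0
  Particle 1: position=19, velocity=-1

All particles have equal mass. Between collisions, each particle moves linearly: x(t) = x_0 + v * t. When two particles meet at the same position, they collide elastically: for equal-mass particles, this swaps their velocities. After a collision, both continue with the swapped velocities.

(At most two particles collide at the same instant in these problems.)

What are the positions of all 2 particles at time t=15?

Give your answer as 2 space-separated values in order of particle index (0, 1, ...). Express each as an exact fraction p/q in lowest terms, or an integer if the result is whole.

Answer: 4 5

Derivation:
Collision at t=14: particles 0 and 1 swap velocities; positions: p0=5 p1=5; velocities now: v0=-1 v1=0
Advance to t=15 (no further collisions before then); velocities: v0=-1 v1=0; positions = 4 5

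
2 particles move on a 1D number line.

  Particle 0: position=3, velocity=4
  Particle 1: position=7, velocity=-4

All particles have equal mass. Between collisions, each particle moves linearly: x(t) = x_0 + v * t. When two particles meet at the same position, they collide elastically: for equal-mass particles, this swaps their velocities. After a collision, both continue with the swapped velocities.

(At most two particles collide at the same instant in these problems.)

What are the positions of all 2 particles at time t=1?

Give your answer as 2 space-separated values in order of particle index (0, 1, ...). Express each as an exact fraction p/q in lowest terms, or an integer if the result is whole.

Collision at t=1/2: particles 0 and 1 swap velocities; positions: p0=5 p1=5; velocities now: v0=-4 v1=4
Advance to t=1 (no further collisions before then); velocities: v0=-4 v1=4; positions = 3 7

Answer: 3 7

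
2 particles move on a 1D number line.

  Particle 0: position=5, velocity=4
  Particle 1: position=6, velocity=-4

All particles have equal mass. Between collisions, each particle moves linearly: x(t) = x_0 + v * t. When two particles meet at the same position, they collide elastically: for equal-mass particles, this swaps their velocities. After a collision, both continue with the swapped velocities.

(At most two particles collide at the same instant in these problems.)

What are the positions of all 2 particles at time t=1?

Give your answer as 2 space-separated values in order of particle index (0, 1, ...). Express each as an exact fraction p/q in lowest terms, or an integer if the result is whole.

Collision at t=1/8: particles 0 and 1 swap velocities; positions: p0=11/2 p1=11/2; velocities now: v0=-4 v1=4
Advance to t=1 (no further collisions before then); velocities: v0=-4 v1=4; positions = 2 9

Answer: 2 9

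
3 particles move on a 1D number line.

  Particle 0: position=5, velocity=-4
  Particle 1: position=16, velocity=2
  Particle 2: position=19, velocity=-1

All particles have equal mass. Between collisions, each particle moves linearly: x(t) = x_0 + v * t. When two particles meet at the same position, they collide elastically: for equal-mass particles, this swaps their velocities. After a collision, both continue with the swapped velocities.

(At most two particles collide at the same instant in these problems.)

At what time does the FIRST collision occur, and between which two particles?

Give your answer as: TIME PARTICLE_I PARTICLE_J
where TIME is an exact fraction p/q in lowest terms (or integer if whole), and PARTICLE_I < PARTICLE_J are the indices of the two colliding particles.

Answer: 1 1 2

Derivation:
Pair (0,1): pos 5,16 vel -4,2 -> not approaching (rel speed -6 <= 0)
Pair (1,2): pos 16,19 vel 2,-1 -> gap=3, closing at 3/unit, collide at t=1
Earliest collision: t=1 between 1 and 2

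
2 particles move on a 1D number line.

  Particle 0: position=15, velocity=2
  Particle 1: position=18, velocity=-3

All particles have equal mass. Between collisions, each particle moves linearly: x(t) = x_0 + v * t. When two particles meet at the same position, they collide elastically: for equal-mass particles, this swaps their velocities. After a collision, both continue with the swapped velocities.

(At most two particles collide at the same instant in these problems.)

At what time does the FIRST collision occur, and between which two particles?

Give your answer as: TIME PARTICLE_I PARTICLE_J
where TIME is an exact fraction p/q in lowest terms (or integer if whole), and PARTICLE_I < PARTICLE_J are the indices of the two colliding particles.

Pair (0,1): pos 15,18 vel 2,-3 -> gap=3, closing at 5/unit, collide at t=3/5
Earliest collision: t=3/5 between 0 and 1

Answer: 3/5 0 1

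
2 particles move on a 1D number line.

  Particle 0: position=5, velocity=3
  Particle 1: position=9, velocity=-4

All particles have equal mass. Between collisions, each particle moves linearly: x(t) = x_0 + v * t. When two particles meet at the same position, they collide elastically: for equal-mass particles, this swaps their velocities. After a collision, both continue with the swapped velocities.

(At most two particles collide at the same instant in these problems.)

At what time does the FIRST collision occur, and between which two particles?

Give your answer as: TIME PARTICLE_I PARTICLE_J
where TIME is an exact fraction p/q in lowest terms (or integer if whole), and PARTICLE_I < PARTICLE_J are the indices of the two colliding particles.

Answer: 4/7 0 1

Derivation:
Pair (0,1): pos 5,9 vel 3,-4 -> gap=4, closing at 7/unit, collide at t=4/7
Earliest collision: t=4/7 between 0 and 1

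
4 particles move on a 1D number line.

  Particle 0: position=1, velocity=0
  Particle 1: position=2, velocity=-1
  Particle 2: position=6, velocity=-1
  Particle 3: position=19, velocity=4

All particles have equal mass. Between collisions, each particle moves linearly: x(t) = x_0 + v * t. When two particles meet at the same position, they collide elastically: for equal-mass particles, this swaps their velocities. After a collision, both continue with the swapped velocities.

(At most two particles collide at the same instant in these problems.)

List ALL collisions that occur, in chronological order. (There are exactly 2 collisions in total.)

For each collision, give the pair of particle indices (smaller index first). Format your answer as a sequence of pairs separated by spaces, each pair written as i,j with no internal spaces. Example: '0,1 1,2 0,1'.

Collision at t=1: particles 0 and 1 swap velocities; positions: p0=1 p1=1 p2=5 p3=23; velocities now: v0=-1 v1=0 v2=-1 v3=4
Collision at t=5: particles 1 and 2 swap velocities; positions: p0=-3 p1=1 p2=1 p3=39; velocities now: v0=-1 v1=-1 v2=0 v3=4

Answer: 0,1 1,2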